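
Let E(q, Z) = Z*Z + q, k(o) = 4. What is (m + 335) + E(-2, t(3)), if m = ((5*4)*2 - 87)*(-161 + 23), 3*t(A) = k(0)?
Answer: 61387/9 ≈ 6820.8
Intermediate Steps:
t(A) = 4/3 (t(A) = (⅓)*4 = 4/3)
E(q, Z) = q + Z² (E(q, Z) = Z² + q = q + Z²)
m = 6486 (m = (20*2 - 87)*(-138) = (40 - 87)*(-138) = -47*(-138) = 6486)
(m + 335) + E(-2, t(3)) = (6486 + 335) + (-2 + (4/3)²) = 6821 + (-2 + 16/9) = 6821 - 2/9 = 61387/9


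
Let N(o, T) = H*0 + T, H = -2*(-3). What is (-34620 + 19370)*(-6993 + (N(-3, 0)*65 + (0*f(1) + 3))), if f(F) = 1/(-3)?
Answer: 106597500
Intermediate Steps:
H = 6
f(F) = -⅓
N(o, T) = T (N(o, T) = 6*0 + T = 0 + T = T)
(-34620 + 19370)*(-6993 + (N(-3, 0)*65 + (0*f(1) + 3))) = (-34620 + 19370)*(-6993 + (0*65 + (0*(-⅓) + 3))) = -15250*(-6993 + (0 + (0 + 3))) = -15250*(-6993 + (0 + 3)) = -15250*(-6993 + 3) = -15250*(-6990) = 106597500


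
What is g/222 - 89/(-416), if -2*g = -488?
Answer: 60631/46176 ≈ 1.3130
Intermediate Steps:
g = 244 (g = -½*(-488) = 244)
g/222 - 89/(-416) = 244/222 - 89/(-416) = 244*(1/222) - 89*(-1/416) = 122/111 + 89/416 = 60631/46176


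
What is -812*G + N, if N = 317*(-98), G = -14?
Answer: -19698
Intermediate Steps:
N = -31066
-812*G + N = -812*(-14) - 31066 = 11368 - 31066 = -19698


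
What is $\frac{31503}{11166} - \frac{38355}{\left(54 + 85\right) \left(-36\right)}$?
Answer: $\frac{32550719}{3104148} \approx 10.486$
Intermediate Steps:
$\frac{31503}{11166} - \frac{38355}{\left(54 + 85\right) \left(-36\right)} = 31503 \cdot \frac{1}{11166} - \frac{38355}{139 \left(-36\right)} = \frac{10501}{3722} - \frac{38355}{-5004} = \frac{10501}{3722} - - \frac{12785}{1668} = \frac{10501}{3722} + \frac{12785}{1668} = \frac{32550719}{3104148}$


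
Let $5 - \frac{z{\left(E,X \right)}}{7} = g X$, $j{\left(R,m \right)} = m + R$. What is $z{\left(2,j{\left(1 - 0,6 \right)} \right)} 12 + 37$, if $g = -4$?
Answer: $2809$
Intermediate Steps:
$j{\left(R,m \right)} = R + m$
$z{\left(E,X \right)} = 35 + 28 X$ ($z{\left(E,X \right)} = 35 - 7 \left(- 4 X\right) = 35 + 28 X$)
$z{\left(2,j{\left(1 - 0,6 \right)} \right)} 12 + 37 = \left(35 + 28 \left(\left(1 - 0\right) + 6\right)\right) 12 + 37 = \left(35 + 28 \left(\left(1 + 0\right) + 6\right)\right) 12 + 37 = \left(35 + 28 \left(1 + 6\right)\right) 12 + 37 = \left(35 + 28 \cdot 7\right) 12 + 37 = \left(35 + 196\right) 12 + 37 = 231 \cdot 12 + 37 = 2772 + 37 = 2809$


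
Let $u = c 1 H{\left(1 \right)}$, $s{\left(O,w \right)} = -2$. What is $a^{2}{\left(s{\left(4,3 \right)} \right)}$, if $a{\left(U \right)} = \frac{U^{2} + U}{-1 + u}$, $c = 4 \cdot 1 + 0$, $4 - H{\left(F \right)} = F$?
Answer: $\frac{4}{121} \approx 0.033058$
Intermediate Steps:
$H{\left(F \right)} = 4 - F$
$c = 4$ ($c = 4 + 0 = 4$)
$u = 12$ ($u = 4 \cdot 1 \left(4 - 1\right) = 4 \left(4 - 1\right) = 4 \cdot 3 = 12$)
$a{\left(U \right)} = \frac{U}{11} + \frac{U^{2}}{11}$ ($a{\left(U \right)} = \frac{U^{2} + U}{-1 + 12} = \frac{U + U^{2}}{11} = \left(U + U^{2}\right) \frac{1}{11} = \frac{U}{11} + \frac{U^{2}}{11}$)
$a^{2}{\left(s{\left(4,3 \right)} \right)} = \left(\frac{1}{11} \left(-2\right) \left(1 - 2\right)\right)^{2} = \left(\frac{1}{11} \left(-2\right) \left(-1\right)\right)^{2} = \left(\frac{2}{11}\right)^{2} = \frac{4}{121}$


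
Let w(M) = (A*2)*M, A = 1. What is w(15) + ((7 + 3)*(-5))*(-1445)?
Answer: 72280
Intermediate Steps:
w(M) = 2*M (w(M) = (1*2)*M = 2*M)
w(15) + ((7 + 3)*(-5))*(-1445) = 2*15 + ((7 + 3)*(-5))*(-1445) = 30 + (10*(-5))*(-1445) = 30 - 50*(-1445) = 30 + 72250 = 72280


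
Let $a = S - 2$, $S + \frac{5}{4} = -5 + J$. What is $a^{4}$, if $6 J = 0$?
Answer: $\frac{1185921}{256} \approx 4632.5$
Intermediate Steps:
$J = 0$ ($J = \frac{1}{6} \cdot 0 = 0$)
$S = - \frac{25}{4}$ ($S = - \frac{5}{4} + \left(-5 + 0\right) = - \frac{5}{4} - 5 = - \frac{25}{4} \approx -6.25$)
$a = - \frac{33}{4}$ ($a = - \frac{25}{4} - 2 = - \frac{33}{4} \approx -8.25$)
$a^{4} = \left(- \frac{33}{4}\right)^{4} = \frac{1185921}{256}$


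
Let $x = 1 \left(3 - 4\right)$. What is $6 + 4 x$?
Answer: $2$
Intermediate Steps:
$x = -1$ ($x = 1 \left(-1\right) = -1$)
$6 + 4 x = 6 + 4 \left(-1\right) = 6 - 4 = 2$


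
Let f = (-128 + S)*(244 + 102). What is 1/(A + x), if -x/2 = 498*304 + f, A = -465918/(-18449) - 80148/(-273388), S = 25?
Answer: -66364937/15362318373935 ≈ -4.3200e-6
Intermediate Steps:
A = 1695461061/66364937 (A = -465918*(-1/18449) - 80148*(-1/273388) = 24522/971 + 20037/68347 = 1695461061/66364937 ≈ 25.548)
f = -35638 (f = (-128 + 25)*(244 + 102) = -103*346 = -35638)
x = -231508 (x = -2*(498*304 - 35638) = -2*(151392 - 35638) = -2*115754 = -231508)
1/(A + x) = 1/(1695461061/66364937 - 231508) = 1/(-15362318373935/66364937) = -66364937/15362318373935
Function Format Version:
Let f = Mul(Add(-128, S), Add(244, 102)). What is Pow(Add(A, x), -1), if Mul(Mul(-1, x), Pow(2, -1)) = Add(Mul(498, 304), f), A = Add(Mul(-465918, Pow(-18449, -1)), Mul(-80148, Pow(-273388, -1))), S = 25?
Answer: Rational(-66364937, 15362318373935) ≈ -4.3200e-6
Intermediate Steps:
A = Rational(1695461061, 66364937) (A = Add(Mul(-465918, Rational(-1, 18449)), Mul(-80148, Rational(-1, 273388))) = Add(Rational(24522, 971), Rational(20037, 68347)) = Rational(1695461061, 66364937) ≈ 25.548)
f = -35638 (f = Mul(Add(-128, 25), Add(244, 102)) = Mul(-103, 346) = -35638)
x = -231508 (x = Mul(-2, Add(Mul(498, 304), -35638)) = Mul(-2, Add(151392, -35638)) = Mul(-2, 115754) = -231508)
Pow(Add(A, x), -1) = Pow(Add(Rational(1695461061, 66364937), -231508), -1) = Pow(Rational(-15362318373935, 66364937), -1) = Rational(-66364937, 15362318373935)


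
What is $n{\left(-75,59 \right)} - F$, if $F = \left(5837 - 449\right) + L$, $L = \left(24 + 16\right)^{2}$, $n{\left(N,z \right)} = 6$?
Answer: $-6982$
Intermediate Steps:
$L = 1600$ ($L = 40^{2} = 1600$)
$F = 6988$ ($F = \left(5837 - 449\right) + 1600 = 5388 + 1600 = 6988$)
$n{\left(-75,59 \right)} - F = 6 - 6988 = -6982$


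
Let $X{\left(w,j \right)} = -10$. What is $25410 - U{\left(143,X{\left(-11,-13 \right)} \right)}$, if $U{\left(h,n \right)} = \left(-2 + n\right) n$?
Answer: $25290$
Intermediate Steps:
$U{\left(h,n \right)} = n \left(-2 + n\right)$
$25410 - U{\left(143,X{\left(-11,-13 \right)} \right)} = 25410 - - 10 \left(-2 - 10\right) = 25410 - \left(-10\right) \left(-12\right) = 25410 - 120 = 25290$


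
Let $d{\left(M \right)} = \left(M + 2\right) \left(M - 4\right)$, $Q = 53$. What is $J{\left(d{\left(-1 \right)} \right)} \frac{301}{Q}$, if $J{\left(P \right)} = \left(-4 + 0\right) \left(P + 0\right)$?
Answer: $\frac{6020}{53} \approx 113.58$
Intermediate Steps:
$d{\left(M \right)} = \left(-4 + M\right) \left(2 + M\right)$ ($d{\left(M \right)} = \left(2 + M\right) \left(-4 + M\right) = \left(-4 + M\right) \left(2 + M\right)$)
$J{\left(P \right)} = - 4 P$
$J{\left(d{\left(-1 \right)} \right)} \frac{301}{Q} = - 4 \left(-8 + \left(-1\right)^{2} - -2\right) \frac{301}{53} = - 4 \left(-8 + 1 + 2\right) 301 \cdot \frac{1}{53} = \left(-4\right) \left(-5\right) \frac{301}{53} = 20 \cdot \frac{301}{53} = \frac{6020}{53}$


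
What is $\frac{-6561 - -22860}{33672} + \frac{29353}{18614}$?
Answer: $\frac{215293967}{104461768} \approx 2.061$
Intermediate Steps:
$\frac{-6561 - -22860}{33672} + \frac{29353}{18614} = \left(-6561 + 22860\right) \frac{1}{33672} + 29353 \cdot \frac{1}{18614} = 16299 \cdot \frac{1}{33672} + \frac{29353}{18614} = \frac{5433}{11224} + \frac{29353}{18614} = \frac{215293967}{104461768}$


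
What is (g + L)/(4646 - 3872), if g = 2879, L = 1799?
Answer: 2339/387 ≈ 6.0439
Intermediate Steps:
(g + L)/(4646 - 3872) = (2879 + 1799)/(4646 - 3872) = 4678/774 = 4678*(1/774) = 2339/387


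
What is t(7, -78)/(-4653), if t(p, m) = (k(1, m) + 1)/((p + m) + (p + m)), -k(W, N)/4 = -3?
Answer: 13/660726 ≈ 1.9675e-5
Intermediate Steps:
k(W, N) = 12 (k(W, N) = -4*(-3) = 12)
t(p, m) = 13/(2*m + 2*p) (t(p, m) = (12 + 1)/((p + m) + (p + m)) = 13/((m + p) + (m + p)) = 13/(2*m + 2*p))
t(7, -78)/(-4653) = (13/(2*(-78 + 7)))/(-4653) = ((13/2)/(-71))*(-1/4653) = ((13/2)*(-1/71))*(-1/4653) = -13/142*(-1/4653) = 13/660726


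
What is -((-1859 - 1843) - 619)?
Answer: 4321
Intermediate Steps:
-((-1859 - 1843) - 619) = -(-3702 - 619) = -1*(-4321) = 4321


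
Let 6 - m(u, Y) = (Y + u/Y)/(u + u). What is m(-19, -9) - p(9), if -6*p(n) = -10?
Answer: 710/171 ≈ 4.1520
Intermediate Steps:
p(n) = 5/3 (p(n) = -⅙*(-10) = 5/3)
m(u, Y) = 6 - (Y + u/Y)/(2*u) (m(u, Y) = 6 - (Y + u/Y)/(u + u) = 6 - (Y + u/Y)/(2*u))
m(-19, -9) - p(9) = (6 - ½/(-9) - ½*(-9)/(-19)) - 1*5/3 = (6 - ½*(-⅑) - ½*(-9)*(-1/19)) - 5/3 = (6 + 1/18 - 9/38) - 5/3 = 995/171 - 5/3 = 710/171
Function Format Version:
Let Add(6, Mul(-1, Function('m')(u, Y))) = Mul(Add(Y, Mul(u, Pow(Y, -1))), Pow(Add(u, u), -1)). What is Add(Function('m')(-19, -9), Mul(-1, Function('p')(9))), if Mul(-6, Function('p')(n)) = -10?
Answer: Rational(710, 171) ≈ 4.1520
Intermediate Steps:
Function('p')(n) = Rational(5, 3) (Function('p')(n) = Mul(Rational(-1, 6), -10) = Rational(5, 3))
Function('m')(u, Y) = Add(6, Mul(Rational(-1, 2), Pow(u, -1), Add(Y, Mul(u, Pow(Y, -1))))) (Function('m')(u, Y) = Add(6, Mul(-1, Mul(Add(Y, Mul(u, Pow(Y, -1))), Pow(Add(u, u), -1)))) = Add(6, Mul(-1, Mul(Add(Y, Mul(u, Pow(Y, -1))), Pow(Mul(2, u), -1)))) = Add(6, Mul(-1, Mul(Add(Y, Mul(u, Pow(Y, -1))), Mul(Rational(1, 2), Pow(u, -1))))) = Add(6, Mul(-1, Mul(Rational(1, 2), Pow(u, -1), Add(Y, Mul(u, Pow(Y, -1)))))) = Add(6, Mul(Rational(-1, 2), Pow(u, -1), Add(Y, Mul(u, Pow(Y, -1))))))
Add(Function('m')(-19, -9), Mul(-1, Function('p')(9))) = Add(Add(6, Mul(Rational(-1, 2), Pow(-9, -1)), Mul(Rational(-1, 2), -9, Pow(-19, -1))), Mul(-1, Rational(5, 3))) = Add(Add(6, Mul(Rational(-1, 2), Rational(-1, 9)), Mul(Rational(-1, 2), -9, Rational(-1, 19))), Rational(-5, 3)) = Add(Add(6, Rational(1, 18), Rational(-9, 38)), Rational(-5, 3)) = Add(Rational(995, 171), Rational(-5, 3)) = Rational(710, 171)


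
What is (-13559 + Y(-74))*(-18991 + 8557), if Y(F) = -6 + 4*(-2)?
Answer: 141620682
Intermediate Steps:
Y(F) = -14 (Y(F) = -6 - 8 = -14)
(-13559 + Y(-74))*(-18991 + 8557) = (-13559 - 14)*(-18991 + 8557) = -13573*(-10434) = 141620682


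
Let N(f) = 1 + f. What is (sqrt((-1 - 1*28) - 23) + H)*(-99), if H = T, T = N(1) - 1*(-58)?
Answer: -5940 - 198*I*sqrt(13) ≈ -5940.0 - 713.9*I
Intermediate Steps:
T = 60 (T = (1 + 1) - 1*(-58) = 2 + 58 = 60)
H = 60
(sqrt((-1 - 1*28) - 23) + H)*(-99) = (sqrt((-1 - 1*28) - 23) + 60)*(-99) = (sqrt((-1 - 28) - 23) + 60)*(-99) = (sqrt(-29 - 23) + 60)*(-99) = (sqrt(-52) + 60)*(-99) = (2*I*sqrt(13) + 60)*(-99) = (60 + 2*I*sqrt(13))*(-99) = -5940 - 198*I*sqrt(13)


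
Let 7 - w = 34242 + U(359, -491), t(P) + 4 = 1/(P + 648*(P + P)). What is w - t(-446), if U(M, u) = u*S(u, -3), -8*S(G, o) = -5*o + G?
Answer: -1450927311/289231 ≈ -5016.5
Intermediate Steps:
S(G, o) = -G/8 + 5*o/8 (S(G, o) = -(-5*o + G)/8 = -(G - 5*o)/8 = -G/8 + 5*o/8)
U(M, u) = u*(-15/8 - u/8) (U(M, u) = u*(-u/8 + (5/8)*(-3)) = u*(-u/8 - 15/8) = u*(-15/8 - u/8))
t(P) = -4 + 1/(1297*P) (t(P) = -4 + 1/(P + 648*(P + P)) = -4 + 1/(P + 648*(2*P)) = -4 + 1/(P + 1296*P) = -4 + 1/(1297*P))
w = -10041/2 (w = 7 - (34242 - ⅛*(-491)*(15 - 491)) = 7 - (34242 - ⅛*(-491)*(-476)) = 7 - (34242 - 58429/2) = 7 - 1*10055/2 = 7 - 10055/2 = -10041/2 ≈ -5020.5)
w - t(-446) = -10041/2 - (-4 + (1/1297)/(-446)) = -10041/2 - (-4 + (1/1297)*(-1/446)) = -10041/2 - (-4 - 1/578462) = -10041/2 - 1*(-2313849/578462) = -10041/2 + 2313849/578462 = -1450927311/289231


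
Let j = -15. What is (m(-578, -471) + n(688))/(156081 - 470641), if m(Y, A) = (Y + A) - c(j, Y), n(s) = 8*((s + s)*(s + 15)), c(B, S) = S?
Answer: -7738153/314560 ≈ -24.600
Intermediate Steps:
n(s) = 16*s*(15 + s) (n(s) = 8*((2*s)*(15 + s)) = 8*(2*s*(15 + s)) = 16*s*(15 + s))
m(Y, A) = A (m(Y, A) = (Y + A) - Y = (A + Y) - Y = A)
(m(-578, -471) + n(688))/(156081 - 470641) = (-471 + 16*688*(15 + 688))/(156081 - 470641) = (-471 + 16*688*703)/(-314560) = (-471 + 7738624)*(-1/314560) = 7738153*(-1/314560) = -7738153/314560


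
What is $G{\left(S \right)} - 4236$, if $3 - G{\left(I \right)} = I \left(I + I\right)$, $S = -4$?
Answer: $-4265$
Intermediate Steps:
$G{\left(I \right)} = 3 - 2 I^{2}$ ($G{\left(I \right)} = 3 - I \left(I + I\right) = 3 - I 2 I = 3 - 2 I^{2}$)
$G{\left(S \right)} - 4236 = \left(3 - 2 \left(-4\right)^{2}\right) - 4236 = \left(3 - 32\right) - 4236 = -29 - 4236 = -4265$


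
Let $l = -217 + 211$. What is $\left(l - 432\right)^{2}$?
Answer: $191844$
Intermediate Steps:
$l = -6$
$\left(l - 432\right)^{2} = \left(-6 - 432\right)^{2} = \left(-438\right)^{2} = 191844$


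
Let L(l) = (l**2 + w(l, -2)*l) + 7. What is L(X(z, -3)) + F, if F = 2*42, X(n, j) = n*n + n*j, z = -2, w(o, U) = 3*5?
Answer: 341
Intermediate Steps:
w(o, U) = 15
X(n, j) = n**2 + j*n
L(l) = 7 + l**2 + 15*l (L(l) = (l**2 + 15*l) + 7 = 7 + l**2 + 15*l)
F = 84
L(X(z, -3)) + F = (7 + (-2*(-3 - 2))**2 + 15*(-2*(-3 - 2))) + 84 = (7 + (-2*(-5))**2 + 15*(-2*(-5))) + 84 = (7 + 10**2 + 15*10) + 84 = (7 + 100 + 150) + 84 = 257 + 84 = 341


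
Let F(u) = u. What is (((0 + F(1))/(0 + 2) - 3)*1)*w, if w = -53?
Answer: 265/2 ≈ 132.50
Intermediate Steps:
(((0 + F(1))/(0 + 2) - 3)*1)*w = (((0 + 1)/(0 + 2) - 3)*1)*(-53) = ((1/2 - 3)*1)*(-53) = -5/2*1*(-53) = -5/2*(-53) = 265/2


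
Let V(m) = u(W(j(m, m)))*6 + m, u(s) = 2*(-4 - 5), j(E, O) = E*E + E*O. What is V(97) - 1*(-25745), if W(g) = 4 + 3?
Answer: 25734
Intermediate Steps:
j(E, O) = E² + E*O
W(g) = 7
u(s) = -18 (u(s) = 2*(-9) = -18)
V(m) = -108 + m (V(m) = -18*6 + m = -108 + m)
V(97) - 1*(-25745) = (-108 + 97) - 1*(-25745) = -11 + 25745 = 25734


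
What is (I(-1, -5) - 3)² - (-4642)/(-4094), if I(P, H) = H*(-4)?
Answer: 589262/2047 ≈ 287.87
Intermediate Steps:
I(P, H) = -4*H
(I(-1, -5) - 3)² - (-4642)/(-4094) = (-4*(-5) - 3)² - (-4642)/(-4094) = (20 - 3)² - (-4642)*(-1)/4094 = 17² - 1*2321/2047 = 289 - 2321/2047 = 589262/2047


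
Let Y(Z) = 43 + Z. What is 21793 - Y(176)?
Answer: 21574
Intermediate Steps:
21793 - Y(176) = 21793 - (43 + 176) = 21793 - 1*219 = 21793 - 219 = 21574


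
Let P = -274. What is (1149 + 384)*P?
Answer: -420042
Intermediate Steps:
(1149 + 384)*P = (1149 + 384)*(-274) = 1533*(-274) = -420042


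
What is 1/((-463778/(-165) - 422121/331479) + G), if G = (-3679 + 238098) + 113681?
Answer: 6077115/2132517400133 ≈ 2.8497e-6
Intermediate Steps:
G = 348100 (G = 234419 + 113681 = 348100)
1/((-463778/(-165) - 422121/331479) + G) = 1/((-463778/(-165) - 422121/331479) + 348100) = 1/((-463778*(-1/165) - 422121*1/331479) + 348100) = 1/((463778/165 - 140707/110493) + 348100) = 1/(17073668633/6077115 + 348100) = 1/(2132517400133/6077115) = 6077115/2132517400133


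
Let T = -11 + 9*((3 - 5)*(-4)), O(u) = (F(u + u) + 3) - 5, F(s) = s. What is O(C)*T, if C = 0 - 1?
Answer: -244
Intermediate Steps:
C = -1
O(u) = -2 + 2*u (O(u) = ((u + u) + 3) - 5 = (2*u + 3) - 5 = (3 + 2*u) - 5 = -2 + 2*u)
T = 61 (T = -11 + 9*(-2*(-4)) = -11 + 9*8 = -11 + 72 = 61)
O(C)*T = (-2 + 2*(-1))*61 = (-2 - 2)*61 = -4*61 = -244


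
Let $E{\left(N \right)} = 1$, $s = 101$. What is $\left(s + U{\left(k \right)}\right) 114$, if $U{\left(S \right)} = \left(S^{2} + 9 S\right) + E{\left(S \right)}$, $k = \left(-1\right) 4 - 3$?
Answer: $10032$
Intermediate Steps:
$k = -7$ ($k = -4 - 3 = -7$)
$U{\left(S \right)} = 1 + S^{2} + 9 S$ ($U{\left(S \right)} = \left(S^{2} + 9 S\right) + 1 = 1 + S^{2} + 9 S$)
$\left(s + U{\left(k \right)}\right) 114 = \left(101 + \left(1 + \left(-7\right)^{2} + 9 \left(-7\right)\right)\right) 114 = \left(101 + \left(1 + 49 - 63\right)\right) 114 = \left(101 - 13\right) 114 = 88 \cdot 114 = 10032$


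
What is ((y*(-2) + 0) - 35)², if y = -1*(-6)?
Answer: 2209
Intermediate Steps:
y = 6
((y*(-2) + 0) - 35)² = ((6*(-2) + 0) - 35)² = ((-12 + 0) - 35)² = (-12 - 35)² = (-47)² = 2209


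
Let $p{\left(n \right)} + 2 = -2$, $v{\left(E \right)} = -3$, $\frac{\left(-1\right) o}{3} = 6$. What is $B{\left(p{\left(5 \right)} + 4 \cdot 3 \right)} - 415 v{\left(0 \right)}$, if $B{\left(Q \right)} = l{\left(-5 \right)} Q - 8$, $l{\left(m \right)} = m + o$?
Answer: $1053$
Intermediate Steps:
$o = -18$ ($o = \left(-3\right) 6 = -18$)
$l{\left(m \right)} = -18 + m$ ($l{\left(m \right)} = m - 18 = -18 + m$)
$p{\left(n \right)} = -4$ ($p{\left(n \right)} = -2 - 2 = -4$)
$B{\left(Q \right)} = -8 - 23 Q$ ($B{\left(Q \right)} = \left(-18 - 5\right) Q - 8 = - 23 Q - 8 = -8 - 23 Q$)
$B{\left(p{\left(5 \right)} + 4 \cdot 3 \right)} - 415 v{\left(0 \right)} = \left(-8 - 23 \left(-4 + 4 \cdot 3\right)\right) - -1245 = \left(-8 - 23 \left(-4 + 12\right)\right) + 1245 = \left(-8 - 184\right) + 1245 = -192 + 1245 = 1053$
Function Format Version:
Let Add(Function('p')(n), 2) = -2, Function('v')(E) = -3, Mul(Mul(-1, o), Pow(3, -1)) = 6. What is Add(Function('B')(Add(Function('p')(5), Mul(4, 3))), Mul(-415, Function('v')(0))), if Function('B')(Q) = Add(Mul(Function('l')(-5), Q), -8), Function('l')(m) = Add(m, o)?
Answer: 1053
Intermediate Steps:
o = -18 (o = Mul(-3, 6) = -18)
Function('l')(m) = Add(-18, m) (Function('l')(m) = Add(m, -18) = Add(-18, m))
Function('p')(n) = -4 (Function('p')(n) = Add(-2, -2) = -4)
Function('B')(Q) = Add(-8, Mul(-23, Q)) (Function('B')(Q) = Add(Mul(Add(-18, -5), Q), -8) = Add(Mul(-23, Q), -8) = Add(-8, Mul(-23, Q)))
Add(Function('B')(Add(Function('p')(5), Mul(4, 3))), Mul(-415, Function('v')(0))) = Add(Add(-8, Mul(-23, Add(-4, Mul(4, 3)))), Mul(-415, -3)) = Add(Add(-8, Mul(-23, Add(-4, 12))), 1245) = Add(Add(-8, Mul(-23, 8)), 1245) = Add(Add(-8, -184), 1245) = Add(-192, 1245) = 1053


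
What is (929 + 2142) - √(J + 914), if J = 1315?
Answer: 3071 - √2229 ≈ 3023.8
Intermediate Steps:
(929 + 2142) - √(J + 914) = (929 + 2142) - √(1315 + 914) = 3071 - √2229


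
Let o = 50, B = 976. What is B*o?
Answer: 48800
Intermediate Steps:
B*o = 976*50 = 48800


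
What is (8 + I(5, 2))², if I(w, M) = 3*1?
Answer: 121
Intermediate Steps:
I(w, M) = 3
(8 + I(5, 2))² = (8 + 3)² = 11² = 121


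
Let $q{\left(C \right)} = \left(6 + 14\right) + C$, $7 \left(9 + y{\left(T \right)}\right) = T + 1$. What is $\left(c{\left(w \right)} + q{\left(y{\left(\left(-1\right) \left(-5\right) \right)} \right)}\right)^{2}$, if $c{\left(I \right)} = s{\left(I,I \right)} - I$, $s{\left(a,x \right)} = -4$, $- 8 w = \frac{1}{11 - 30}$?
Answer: $\frac{69772609}{1132096} \approx 61.631$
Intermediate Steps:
$y{\left(T \right)} = - \frac{62}{7} + \frac{T}{7}$ ($y{\left(T \right)} = -9 + \frac{T + 1}{7} = -9 + \frac{1 + T}{7} = -9 + \left(\frac{1}{7} + \frac{T}{7}\right) = - \frac{62}{7} + \frac{T}{7}$)
$w = \frac{1}{152}$ ($w = - \frac{1}{8 \left(11 - 30\right)} = - \frac{1}{8 \left(-19\right)} = \left(- \frac{1}{8}\right) \left(- \frac{1}{19}\right) = \frac{1}{152} \approx 0.0065789$)
$c{\left(I \right)} = -4 - I$
$q{\left(C \right)} = 20 + C$
$\left(c{\left(w \right)} + q{\left(y{\left(\left(-1\right) \left(-5\right) \right)} \right)}\right)^{2} = \left(\left(-4 - \frac{1}{152}\right) + \left(20 - \left(\frac{62}{7} - \frac{\left(-1\right) \left(-5\right)}{7}\right)\right)\right)^{2} = \left(\left(-4 - \frac{1}{152}\right) + \left(20 + \left(- \frac{62}{7} + \frac{1}{7} \cdot 5\right)\right)\right)^{2} = \left(- \frac{609}{152} + \left(20 + \left(- \frac{62}{7} + \frac{5}{7}\right)\right)\right)^{2} = \left(- \frac{609}{152} + \left(20 - \frac{57}{7}\right)\right)^{2} = \left(- \frac{609}{152} + \frac{83}{7}\right)^{2} = \left(\frac{8353}{1064}\right)^{2} = \frac{69772609}{1132096}$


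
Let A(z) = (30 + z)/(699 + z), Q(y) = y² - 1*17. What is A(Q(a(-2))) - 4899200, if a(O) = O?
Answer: -3360851183/686 ≈ -4.8992e+6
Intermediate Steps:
Q(y) = -17 + y² (Q(y) = y² - 17 = -17 + y²)
A(z) = (30 + z)/(699 + z)
A(Q(a(-2))) - 4899200 = (30 + (-17 + (-2)²))/(699 + (-17 + (-2)²)) - 4899200 = (30 + (-17 + 4))/(699 + (-17 + 4)) - 4899200 = (30 - 13)/(699 - 13) - 4899200 = 17/686 - 4899200 = -3360851183/686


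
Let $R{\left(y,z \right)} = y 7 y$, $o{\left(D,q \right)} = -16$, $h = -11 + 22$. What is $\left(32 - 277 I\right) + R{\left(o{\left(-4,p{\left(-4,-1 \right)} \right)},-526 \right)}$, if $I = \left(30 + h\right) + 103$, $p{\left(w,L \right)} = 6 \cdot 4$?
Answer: $-38064$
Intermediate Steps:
$h = 11$
$p{\left(w,L \right)} = 24$
$R{\left(y,z \right)} = 7 y^{2}$ ($R{\left(y,z \right)} = 7 y y = 7 y^{2}$)
$I = 144$ ($I = \left(30 + 11\right) + 103 = 41 + 103 = 144$)
$\left(32 - 277 I\right) + R{\left(o{\left(-4,p{\left(-4,-1 \right)} \right)},-526 \right)} = \left(32 - 39888\right) + 7 \left(-16\right)^{2} = \left(32 - 39888\right) + 7 \cdot 256 = -39856 + 1792 = -38064$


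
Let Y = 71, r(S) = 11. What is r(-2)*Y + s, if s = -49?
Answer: 732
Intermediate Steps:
r(-2)*Y + s = 11*71 - 49 = 781 - 49 = 732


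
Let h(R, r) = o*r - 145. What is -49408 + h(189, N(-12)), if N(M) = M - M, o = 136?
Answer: -49553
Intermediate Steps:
N(M) = 0
h(R, r) = -145 + 136*r (h(R, r) = 136*r - 145 = -145 + 136*r)
-49408 + h(189, N(-12)) = -49408 + (-145 + 136*0) = -49408 + (-145 + 0) = -49408 - 145 = -49553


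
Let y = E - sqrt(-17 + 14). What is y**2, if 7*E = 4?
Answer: (4 - 7*I*sqrt(3))**2/49 ≈ -2.6735 - 1.9795*I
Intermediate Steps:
E = 4/7 (E = (1/7)*4 = 4/7 ≈ 0.57143)
y = 4/7 - I*sqrt(3) (y = 4/7 - sqrt(-17 + 14) = 4/7 - sqrt(-3) = 4/7 - I*sqrt(3) ≈ 0.57143 - 1.732*I)
y**2 = (4/7 - I*sqrt(3))**2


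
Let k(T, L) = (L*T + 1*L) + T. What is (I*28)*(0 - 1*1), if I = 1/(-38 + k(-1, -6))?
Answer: 28/39 ≈ 0.71795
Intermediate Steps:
k(T, L) = L + T + L*T (k(T, L) = (L*T + L) + T = (L + L*T) + T = L + T + L*T)
I = -1/39 (I = 1/(-38 + (-6 - 1 - 6*(-1))) = 1/(-38 + (-6 - 1 + 6)) = 1/(-38 - 1) = 1/(-39) = -1/39 ≈ -0.025641)
(I*28)*(0 - 1*1) = (-1/39*28)*(0 - 1*1) = -28*(0 - 1)/39 = -28/39*(-1) = 28/39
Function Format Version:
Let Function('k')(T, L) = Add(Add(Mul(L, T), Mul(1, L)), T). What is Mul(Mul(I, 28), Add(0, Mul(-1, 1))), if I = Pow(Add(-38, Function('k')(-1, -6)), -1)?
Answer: Rational(28, 39) ≈ 0.71795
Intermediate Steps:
Function('k')(T, L) = Add(L, T, Mul(L, T)) (Function('k')(T, L) = Add(Add(Mul(L, T), L), T) = Add(Add(L, Mul(L, T)), T) = Add(L, T, Mul(L, T)))
I = Rational(-1, 39) (I = Pow(Add(-38, Add(-6, -1, Mul(-6, -1))), -1) = Pow(Add(-38, Add(-6, -1, 6)), -1) = Pow(Add(-38, -1), -1) = Pow(-39, -1) = Rational(-1, 39) ≈ -0.025641)
Mul(Mul(I, 28), Add(0, Mul(-1, 1))) = Mul(Mul(Rational(-1, 39), 28), Add(0, Mul(-1, 1))) = Mul(Rational(-28, 39), Add(0, -1)) = Mul(Rational(-28, 39), -1) = Rational(28, 39)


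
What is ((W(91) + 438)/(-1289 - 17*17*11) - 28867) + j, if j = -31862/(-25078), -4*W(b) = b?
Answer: -6468744438383/224097008 ≈ -28866.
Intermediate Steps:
W(b) = -b/4
j = 15931/12539 (j = -31862*(-1/25078) = 15931/12539 ≈ 1.2705)
((W(91) + 438)/(-1289 - 17*17*11) - 28867) + j = ((-¼*91 + 438)/(-1289 - 17*17*11) - 28867) + 15931/12539 = ((-91/4 + 438)/(-1289 - 289*11) - 28867) + 15931/12539 = (1661/(4*(-1289 - 3179)) - 28867) + 15931/12539 = ((1661/4)/(-4468) - 28867) + 15931/12539 = ((1661/4)*(-1/4468) - 28867) + 15931/12539 = (-1661/17872 - 28867) + 15931/12539 = -515912685/17872 + 15931/12539 = -6468744438383/224097008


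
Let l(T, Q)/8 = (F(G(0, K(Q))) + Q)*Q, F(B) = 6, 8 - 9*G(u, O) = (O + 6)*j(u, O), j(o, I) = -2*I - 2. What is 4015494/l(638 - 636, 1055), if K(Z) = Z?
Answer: 2007747/4477420 ≈ 0.44842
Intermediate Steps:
j(o, I) = -2 - 2*I
G(u, O) = 8/9 - (-2 - 2*O)*(6 + O)/9 (G(u, O) = 8/9 - (O + 6)*(-2 - 2*O)/9 = 8/9 - (6 + O)*(-2 - 2*O)/9 = 8/9 - (-2 - 2*O)*(6 + O)/9)
l(T, Q) = 8*Q*(6 + Q) (l(T, Q) = 8*((6 + Q)*Q) = 8*(Q*(6 + Q)) = 8*Q*(6 + Q))
4015494/l(638 - 636, 1055) = 4015494/((8*1055*(6 + 1055))) = 4015494/((8*1055*1061)) = 4015494/8954840 = 4015494*(1/8954840) = 2007747/4477420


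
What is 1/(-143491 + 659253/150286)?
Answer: -150286/21564029173 ≈ -6.9693e-6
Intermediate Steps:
1/(-143491 + 659253/150286) = 1/(-21564029173/150286) = -150286/21564029173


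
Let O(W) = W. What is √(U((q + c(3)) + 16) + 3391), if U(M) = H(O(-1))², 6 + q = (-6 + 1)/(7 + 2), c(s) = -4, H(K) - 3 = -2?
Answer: 8*√53 ≈ 58.241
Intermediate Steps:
H(K) = 1 (H(K) = 3 - 2 = 1)
q = -59/9 (q = -6 + (-6 + 1)/(7 + 2) = -6 - 5/9 = -59/9 ≈ -6.5556)
U(M) = 1 (U(M) = 1² = 1)
√(U((q + c(3)) + 16) + 3391) = √(1 + 3391) = √3392 = 8*√53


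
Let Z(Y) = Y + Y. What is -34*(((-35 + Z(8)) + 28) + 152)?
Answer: -5474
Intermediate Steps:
Z(Y) = 2*Y
-34*(((-35 + Z(8)) + 28) + 152) = -34*(((-35 + 2*8) + 28) + 152) = -34*(((-35 + 16) + 28) + 152) = -34*((-19 + 28) + 152) = -34*(9 + 152) = -34*161 = -5474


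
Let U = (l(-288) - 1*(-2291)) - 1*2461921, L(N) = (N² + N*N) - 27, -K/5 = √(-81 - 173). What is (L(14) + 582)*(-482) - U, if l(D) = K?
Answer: 2003176 + 5*I*√254 ≈ 2.0032e+6 + 79.687*I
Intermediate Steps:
K = -5*I*√254 (K = -5*√(-81 - 173) = -5*I*√254 ≈ -79.687*I)
l(D) = -5*I*√254
L(N) = -27 + 2*N² (L(N) = (N² + N²) - 27 = 2*N² - 27 = -27 + 2*N²)
U = -2459630 - 5*I*√254 (U = (-5*I*√254 - 1*(-2291)) - 1*2461921 = (-5*I*√254 + 2291) - 2461921 = (2291 - 5*I*√254) - 2461921 = -2459630 - 5*I*√254 ≈ -2.4596e+6 - 79.687*I)
(L(14) + 582)*(-482) - U = ((-27 + 2*14²) + 582)*(-482) - (-2459630 - 5*I*√254) = ((-27 + 2*196) + 582)*(-482) + (2459630 + 5*I*√254) = ((-27 + 392) + 582)*(-482) + (2459630 + 5*I*√254) = (365 + 582)*(-482) + (2459630 + 5*I*√254) = 947*(-482) + (2459630 + 5*I*√254) = -456454 + (2459630 + 5*I*√254) = 2003176 + 5*I*√254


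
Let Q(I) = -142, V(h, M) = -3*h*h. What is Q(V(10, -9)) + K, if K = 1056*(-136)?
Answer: -143758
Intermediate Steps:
V(h, M) = -3*h²
K = -143616
Q(V(10, -9)) + K = -142 - 143616 = -143758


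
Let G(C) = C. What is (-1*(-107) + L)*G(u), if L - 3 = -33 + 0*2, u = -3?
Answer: -231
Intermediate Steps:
L = -30 (L = 3 + (-33 + 0*2) = 3 + (-33 + 0) = 3 - 33 = -30)
(-1*(-107) + L)*G(u) = (-1*(-107) - 30)*(-3) = (107 - 30)*(-3) = 77*(-3) = -231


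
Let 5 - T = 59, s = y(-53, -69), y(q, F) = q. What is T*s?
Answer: 2862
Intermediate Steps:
s = -53
T = -54 (T = 5 - 1*59 = 5 - 59 = -54)
T*s = -54*(-53) = 2862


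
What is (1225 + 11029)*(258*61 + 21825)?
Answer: 460297002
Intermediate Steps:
(1225 + 11029)*(258*61 + 21825) = 12254*(15738 + 21825) = 12254*37563 = 460297002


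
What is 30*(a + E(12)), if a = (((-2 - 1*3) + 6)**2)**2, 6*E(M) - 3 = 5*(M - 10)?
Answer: 95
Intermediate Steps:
E(M) = -47/6 + 5*M/6 (E(M) = 1/2 + (5*(M - 10))/6 = 1/2 + (5*(-10 + M))/6 = 1/2 + (-50 + 5*M)/6 = 1/2 + (-25/3 + 5*M/6) = -47/6 + 5*M/6)
a = 1 (a = (((-2 - 3) + 6)**2)**2 = ((-5 + 6)**2)**2 = (1**2)**2 = 1**2 = 1)
30*(a + E(12)) = 30*(1 + (-47/6 + (5/6)*12)) = 30*(1 + (-47/6 + 10)) = 30*(1 + 13/6) = 30*(19/6) = 95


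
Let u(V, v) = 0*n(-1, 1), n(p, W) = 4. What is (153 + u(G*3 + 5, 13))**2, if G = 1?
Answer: 23409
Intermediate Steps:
u(V, v) = 0 (u(V, v) = 0*4 = 0)
(153 + u(G*3 + 5, 13))**2 = (153 + 0)**2 = 153**2 = 23409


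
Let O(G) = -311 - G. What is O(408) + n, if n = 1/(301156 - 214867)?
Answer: -62041790/86289 ≈ -719.00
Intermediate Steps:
n = 1/86289 ≈ 1.1589e-5
O(408) + n = (-311 - 1*408) + 1/86289 = (-311 - 408) + 1/86289 = -719 + 1/86289 = -62041790/86289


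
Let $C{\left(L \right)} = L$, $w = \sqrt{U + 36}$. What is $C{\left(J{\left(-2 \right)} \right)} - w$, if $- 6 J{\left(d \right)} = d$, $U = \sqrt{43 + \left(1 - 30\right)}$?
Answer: $\frac{1}{3} - \sqrt{36 + \sqrt{14}} \approx -5.9708$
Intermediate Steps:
$U = \sqrt{14}$ ($U = \sqrt{43 + \left(1 - 30\right)} = \sqrt{43 - 29} = \sqrt{14} \approx 3.7417$)
$J{\left(d \right)} = - \frac{d}{6}$
$w = \sqrt{36 + \sqrt{14}}$ ($w = \sqrt{\sqrt{14} + 36} = \sqrt{36 + \sqrt{14}} \approx 6.3041$)
$C{\left(J{\left(-2 \right)} \right)} - w = \left(- \frac{1}{6}\right) \left(-2\right) - \sqrt{36 + \sqrt{14}} = \frac{1}{3} - \sqrt{36 + \sqrt{14}}$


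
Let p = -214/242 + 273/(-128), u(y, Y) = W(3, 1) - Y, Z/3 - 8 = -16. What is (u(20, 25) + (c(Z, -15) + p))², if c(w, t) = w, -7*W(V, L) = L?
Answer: 31978742250625/11754029056 ≈ 2720.7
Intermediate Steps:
Z = -24 (Z = 24 + 3*(-16) = 24 - 48 = -24)
W(V, L) = -L/7
u(y, Y) = -⅐ - Y (u(y, Y) = -⅐*1 - Y = -⅐ - Y)
p = -46729/15488 (p = -214*1/242 + 273*(-1/128) = -107/121 - 273/128 = -46729/15488 ≈ -3.0171)
(u(20, 25) + (c(Z, -15) + p))² = ((-⅐ - 1*25) + (-24 - 46729/15488))² = ((-⅐ - 25) - 418441/15488)² = (-176/7 - 418441/15488)² = (-5654975/108416)² = 31978742250625/11754029056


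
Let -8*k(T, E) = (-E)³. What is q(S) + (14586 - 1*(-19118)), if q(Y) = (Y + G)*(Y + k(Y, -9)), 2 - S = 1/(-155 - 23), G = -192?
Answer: 6417427151/126736 ≈ 50636.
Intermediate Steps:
k(T, E) = E³/8 (k(T, E) = -(-E³)/8 = -(-1)*E³/8 = E³/8)
S = 357/178 (S = 2 - 1/(-155 - 23) = 2 - 1/(-178) = 2 - 1*(-1/178) = 2 + 1/178 = 357/178 ≈ 2.0056)
q(Y) = (-192 + Y)*(-729/8 + Y) (q(Y) = (Y - 192)*(Y + (⅛)*(-9)³) = (-192 + Y)*(Y + (⅛)*(-729)) = (-192 + Y)*(Y - 729/8) = (-192 + Y)*(-729/8 + Y))
q(S) + (14586 - 1*(-19118)) = (17496 + (357/178)² - 2265/8*357/178) + (14586 - 1*(-19118)) = (17496 + 127449/31684 - 808605/1424) + (14586 + 19118) = 2145917007/126736 + 33704 = 6417427151/126736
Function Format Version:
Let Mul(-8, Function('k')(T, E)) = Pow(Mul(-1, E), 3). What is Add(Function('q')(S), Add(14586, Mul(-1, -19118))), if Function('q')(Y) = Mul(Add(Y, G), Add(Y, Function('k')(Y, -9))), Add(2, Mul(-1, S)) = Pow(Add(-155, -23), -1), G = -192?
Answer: Rational(6417427151, 126736) ≈ 50636.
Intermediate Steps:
Function('k')(T, E) = Mul(Rational(1, 8), Pow(E, 3)) (Function('k')(T, E) = Mul(Rational(-1, 8), Pow(Mul(-1, E), 3)) = Mul(Rational(-1, 8), Mul(-1, Pow(E, 3))) = Mul(Rational(1, 8), Pow(E, 3)))
S = Rational(357, 178) (S = Add(2, Mul(-1, Pow(Add(-155, -23), -1))) = Add(2, Mul(-1, Pow(-178, -1))) = Add(2, Mul(-1, Rational(-1, 178))) = Add(2, Rational(1, 178)) = Rational(357, 178) ≈ 2.0056)
Function('q')(Y) = Mul(Add(-192, Y), Add(Rational(-729, 8), Y)) (Function('q')(Y) = Mul(Add(Y, -192), Add(Y, Mul(Rational(1, 8), Pow(-9, 3)))) = Mul(Add(-192, Y), Add(Y, Mul(Rational(1, 8), -729))) = Mul(Add(-192, Y), Add(Y, Rational(-729, 8))) = Mul(Add(-192, Y), Add(Rational(-729, 8), Y)))
Add(Function('q')(S), Add(14586, Mul(-1, -19118))) = Add(Add(17496, Pow(Rational(357, 178), 2), Mul(Rational(-2265, 8), Rational(357, 178))), Add(14586, Mul(-1, -19118))) = Add(Add(17496, Rational(127449, 31684), Rational(-808605, 1424)), Add(14586, 19118)) = Add(Rational(2145917007, 126736), 33704) = Rational(6417427151, 126736)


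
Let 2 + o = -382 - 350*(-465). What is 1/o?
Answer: 1/162366 ≈ 6.1589e-6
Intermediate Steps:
o = 162366 (o = -2 + (-382 - 350*(-465)) = -2 + (-382 + 162750) = -2 + 162368 = 162366)
1/o = 1/162366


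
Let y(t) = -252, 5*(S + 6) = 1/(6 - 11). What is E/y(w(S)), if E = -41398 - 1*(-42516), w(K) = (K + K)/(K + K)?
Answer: -559/126 ≈ -4.4365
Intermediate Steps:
S = -151/25 (S = -6 + 1/(5*(6 - 11)) = -6 + (⅕)/(-5) = -6 + (⅕)*(-⅕) = -6 - 1/25 = -151/25 ≈ -6.0400)
w(K) = 1 (w(K) = (2*K)/((2*K)) = (2*K)*(1/(2*K)) = 1)
E = 1118 (E = -41398 + 42516 = 1118)
E/y(w(S)) = 1118/(-252) = 1118*(-1/252) = -559/126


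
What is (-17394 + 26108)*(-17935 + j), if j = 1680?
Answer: -141646070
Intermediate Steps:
(-17394 + 26108)*(-17935 + j) = (-17394 + 26108)*(-17935 + 1680) = 8714*(-16255) = -141646070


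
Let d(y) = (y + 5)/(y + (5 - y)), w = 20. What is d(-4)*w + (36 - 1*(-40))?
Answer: 80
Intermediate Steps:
d(y) = 1 + y/5 (d(y) = (5 + y)/5 = (5 + y)*(⅕) = 1 + y/5)
d(-4)*w + (36 - 1*(-40)) = (1 + (⅕)*(-4))*20 + (36 - 1*(-40)) = (1 - ⅘)*20 + (36 + 40) = (⅕)*20 + 76 = 4 + 76 = 80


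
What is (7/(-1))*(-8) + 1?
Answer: 57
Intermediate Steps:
(7/(-1))*(-8) + 1 = (7*(-1))*(-8) + 1 = -7*(-8) + 1 = 56 + 1 = 57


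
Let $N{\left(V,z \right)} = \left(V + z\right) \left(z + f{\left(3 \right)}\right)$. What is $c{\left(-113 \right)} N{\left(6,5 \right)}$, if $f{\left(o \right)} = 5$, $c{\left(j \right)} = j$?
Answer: $-12430$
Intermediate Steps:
$N{\left(V,z \right)} = \left(5 + z\right) \left(V + z\right)$ ($N{\left(V,z \right)} = \left(V + z\right) \left(z + 5\right) = \left(V + z\right) \left(5 + z\right) = \left(5 + z\right) \left(V + z\right)$)
$c{\left(-113 \right)} N{\left(6,5 \right)} = - 113 \left(5^{2} + 5 \cdot 6 + 5 \cdot 5 + 6 \cdot 5\right) = - 113 \left(25 + 30 + 25 + 30\right) = \left(-113\right) 110 = -12430$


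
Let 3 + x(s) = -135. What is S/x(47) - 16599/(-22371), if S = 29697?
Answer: -73562325/343022 ≈ -214.45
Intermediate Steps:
x(s) = -138 (x(s) = -3 - 135 = -138)
S/x(47) - 16599/(-22371) = 29697/(-138) - 16599/(-22371) = 29697*(-1/138) - 16599*(-1/22371) = -9899/46 + 5533/7457 = -73562325/343022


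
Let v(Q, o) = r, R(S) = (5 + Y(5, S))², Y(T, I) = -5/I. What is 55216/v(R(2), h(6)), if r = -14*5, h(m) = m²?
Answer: -3944/5 ≈ -788.80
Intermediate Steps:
r = -70
R(S) = (5 - 5/S)²
v(Q, o) = -70
55216/v(R(2), h(6)) = 55216/(-70) = 55216*(-1/70) = -3944/5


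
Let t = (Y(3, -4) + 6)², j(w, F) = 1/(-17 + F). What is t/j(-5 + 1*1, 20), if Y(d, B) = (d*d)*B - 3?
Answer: 3267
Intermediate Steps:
Y(d, B) = -3 + B*d² (Y(d, B) = d²*B - 3 = B*d² - 3 = -3 + B*d²)
t = 1089 (t = ((-3 - 4*3²) + 6)² = ((-3 - 4*9) + 6)² = ((-3 - 36) + 6)² = (-39 + 6)² = (-33)² = 1089)
t/j(-5 + 1*1, 20) = 1089/(1/(-17 + 20)) = 1089/(1/3) = 1089/(⅓) = 1089*3 = 3267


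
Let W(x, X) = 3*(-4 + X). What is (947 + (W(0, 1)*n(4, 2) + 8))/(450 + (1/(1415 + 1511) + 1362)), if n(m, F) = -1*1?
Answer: 2820664/5301913 ≈ 0.53201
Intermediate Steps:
n(m, F) = -1
W(x, X) = -12 + 3*X
(947 + (W(0, 1)*n(4, 2) + 8))/(450 + (1/(1415 + 1511) + 1362)) = (947 + ((-12 + 3*1)*(-1) + 8))/(450 + (1/(1415 + 1511) + 1362)) = (947 + ((-12 + 3)*(-1) + 8))/(450 + (1/2926 + 1362)) = (947 + (-9*(-1) + 8))/(450 + (1/2926 + 1362)) = (947 + (9 + 8))/(450 + 3985213/2926) = (947 + 17)/(5301913/2926) = 964*(2926/5301913) = 2820664/5301913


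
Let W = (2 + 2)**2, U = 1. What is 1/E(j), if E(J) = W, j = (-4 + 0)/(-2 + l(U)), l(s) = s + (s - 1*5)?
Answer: 1/16 ≈ 0.062500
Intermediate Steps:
l(s) = -5 + 2*s (l(s) = s + (s - 5) = s + (-5 + s) = -5 + 2*s)
j = 4/5 (j = (-4 + 0)/(-2 + (-5 + 2*1)) = -4/(-2 + (-5 + 2)) = -4/(-2 - 3) = -4/(-5) = -4*(-1/5) = 4/5 ≈ 0.80000)
W = 16 (W = 4**2 = 16)
E(J) = 16
1/E(j) = 1/16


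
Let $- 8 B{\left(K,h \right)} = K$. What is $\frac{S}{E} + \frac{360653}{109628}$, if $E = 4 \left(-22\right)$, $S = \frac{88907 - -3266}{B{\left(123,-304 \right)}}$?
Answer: $\frac{10592705153}{148326684} \approx 71.415$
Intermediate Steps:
$B{\left(K,h \right)} = - \frac{K}{8}$
$S = - \frac{737384}{123}$ ($S = \frac{88907 - -3266}{\left(- \frac{1}{8}\right) 123} = \frac{88907 + 3266}{- \frac{123}{8}} = 92173 \left(- \frac{8}{123}\right) = - \frac{737384}{123} \approx -5995.0$)
$E = -88$
$\frac{S}{E} + \frac{360653}{109628} = - \frac{737384}{123 \left(-88\right)} + \frac{360653}{109628} = \left(- \frac{737384}{123}\right) \left(- \frac{1}{88}\right) + 360653 \cdot \frac{1}{109628} = \frac{92173}{1353} + \frac{360653}{109628} = \frac{10592705153}{148326684}$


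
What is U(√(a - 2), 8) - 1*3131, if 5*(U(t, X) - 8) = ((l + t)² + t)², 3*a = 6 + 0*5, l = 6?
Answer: -14319/5 ≈ -2863.8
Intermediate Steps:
a = 2 (a = (6 + 0*5)/3 = (6 + 0)/3 = (⅓)*6 = 2)
U(t, X) = 8 + (t + (6 + t)²)²/5 (U(t, X) = 8 + ((6 + t)² + t)²/5 = 8 + (t + (6 + t)²)²/5)
U(√(a - 2), 8) - 1*3131 = (8 + (√(2 - 2) + (6 + √(2 - 2))²)²/5) - 1*3131 = (8 + (√0 + (6 + √0)²)²/5) - 3131 = (8 + (0 + (6 + 0)²)²/5) - 3131 = (8 + (0 + 6²)²/5) - 3131 = (8 + (0 + 36)²/5) - 3131 = (8 + (⅕)*36²) - 3131 = (8 + (⅕)*1296) - 3131 = (8 + 1296/5) - 3131 = 1336/5 - 3131 = -14319/5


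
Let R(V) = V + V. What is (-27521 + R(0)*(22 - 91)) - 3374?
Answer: -30895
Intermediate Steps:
R(V) = 2*V
(-27521 + R(0)*(22 - 91)) - 3374 = (-27521 + (2*0)*(22 - 91)) - 3374 = (-27521 + 0*(-69)) - 3374 = (-27521 + 0) - 3374 = -27521 - 3374 = -30895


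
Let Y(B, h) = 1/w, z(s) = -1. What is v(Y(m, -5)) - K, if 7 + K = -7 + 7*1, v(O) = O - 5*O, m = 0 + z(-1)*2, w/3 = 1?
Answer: 17/3 ≈ 5.6667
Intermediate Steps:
w = 3 (w = 3*1 = 3)
m = -2 (m = 0 - 1*2 = 0 - 2 = -2)
Y(B, h) = ⅓ (Y(B, h) = 1/3 = ⅓)
v(O) = -4*O
K = -7 (K = -7 + (-7 + 7*1) = -7 + (-7 + 7) = -7 + 0 = -7)
v(Y(m, -5)) - K = -4*⅓ - 1*(-7) = -4/3 + 7 = 17/3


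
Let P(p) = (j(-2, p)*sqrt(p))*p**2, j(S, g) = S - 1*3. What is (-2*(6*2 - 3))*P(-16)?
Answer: 92160*I ≈ 92160.0*I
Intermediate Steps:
j(S, g) = -3 + S (j(S, g) = S - 3 = -3 + S)
P(p) = -5*p**(5/2) (P(p) = ((-3 - 2)*sqrt(p))*p**2 = (-5*sqrt(p))*p**2 = -5*p**(5/2))
(-2*(6*2 - 3))*P(-16) = (-2*(6*2 - 3))*(-5120*I) = (-2*(12 - 3))*(-5120*I) = (-2*9)*(-5120*I) = -(-92160)*I = 92160*I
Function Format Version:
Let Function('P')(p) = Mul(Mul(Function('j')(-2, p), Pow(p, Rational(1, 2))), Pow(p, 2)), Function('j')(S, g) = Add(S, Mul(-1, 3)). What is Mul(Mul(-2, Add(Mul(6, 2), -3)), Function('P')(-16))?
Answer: Mul(92160, I) ≈ Mul(92160., I)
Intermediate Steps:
Function('j')(S, g) = Add(-3, S) (Function('j')(S, g) = Add(S, -3) = Add(-3, S))
Function('P')(p) = Mul(-5, Pow(p, Rational(5, 2))) (Function('P')(p) = Mul(Mul(Add(-3, -2), Pow(p, Rational(1, 2))), Pow(p, 2)) = Mul(Mul(-5, Pow(p, Rational(1, 2))), Pow(p, 2)) = Mul(-5, Pow(p, Rational(5, 2))))
Mul(Mul(-2, Add(Mul(6, 2), -3)), Function('P')(-16)) = Mul(Mul(-2, Add(Mul(6, 2), -3)), Mul(-5, Pow(-16, Rational(5, 2)))) = Mul(Mul(-2, Add(12, -3)), Mul(-5, Mul(1024, I))) = Mul(Mul(-2, 9), Mul(-5120, I)) = Mul(-18, Mul(-5120, I)) = Mul(92160, I)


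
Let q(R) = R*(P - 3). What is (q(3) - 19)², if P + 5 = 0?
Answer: 1849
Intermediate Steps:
P = -5 (P = -5 + 0 = -5)
q(R) = -8*R (q(R) = R*(-5 - 3) = R*(-8) = -8*R)
(q(3) - 19)² = (-8*3 - 19)² = (-24 - 19)² = (-43)² = 1849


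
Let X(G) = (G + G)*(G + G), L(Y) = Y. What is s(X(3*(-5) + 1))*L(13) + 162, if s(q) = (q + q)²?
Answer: 31962274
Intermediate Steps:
X(G) = 4*G² (X(G) = (2*G)*(2*G) = 4*G²)
s(q) = 4*q² (s(q) = (2*q)² = 4*q²)
s(X(3*(-5) + 1))*L(13) + 162 = (4*(4*(3*(-5) + 1)²)²)*13 + 162 = (4*(4*(-15 + 1)²)²)*13 + 162 = (4*(4*(-14)²)²)*13 + 162 = (4*(4*196)²)*13 + 162 = (4*784²)*13 + 162 = (4*614656)*13 + 162 = 2458624*13 + 162 = 31962112 + 162 = 31962274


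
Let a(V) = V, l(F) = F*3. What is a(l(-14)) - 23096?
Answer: -23138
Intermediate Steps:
l(F) = 3*F
a(l(-14)) - 23096 = 3*(-14) - 23096 = -42 - 23096 = -23138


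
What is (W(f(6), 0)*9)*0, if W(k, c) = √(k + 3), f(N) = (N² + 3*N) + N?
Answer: 0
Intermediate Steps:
f(N) = N² + 4*N
W(k, c) = √(3 + k)
(W(f(6), 0)*9)*0 = (√(3 + 6*(4 + 6))*9)*0 = (√(3 + 6*10)*9)*0 = (√(3 + 60)*9)*0 = (√63*9)*0 = ((3*√7)*9)*0 = (27*√7)*0 = 0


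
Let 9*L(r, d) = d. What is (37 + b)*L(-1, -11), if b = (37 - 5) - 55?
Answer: -154/9 ≈ -17.111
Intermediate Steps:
L(r, d) = d/9
b = -23 (b = 32 - 55 = -23)
(37 + b)*L(-1, -11) = (37 - 23)*((⅑)*(-11)) = 14*(-11/9) = -154/9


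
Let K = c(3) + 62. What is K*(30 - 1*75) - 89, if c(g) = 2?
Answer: -2969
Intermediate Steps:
K = 64 (K = 2 + 62 = 64)
K*(30 - 1*75) - 89 = 64*(30 - 1*75) - 89 = 64*(30 - 75) - 89 = 64*(-45) - 89 = -2880 - 89 = -2969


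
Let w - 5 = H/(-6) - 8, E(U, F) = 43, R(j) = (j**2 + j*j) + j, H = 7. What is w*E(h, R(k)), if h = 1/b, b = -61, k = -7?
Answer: -1075/6 ≈ -179.17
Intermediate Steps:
R(j) = j + 2*j**2 (R(j) = (j**2 + j**2) + j = 2*j**2 + j = j + 2*j**2)
h = -1/61 (h = 1/(-61) = -1/61 ≈ -0.016393)
w = -25/6 (w = 5 + (7/(-6) - 8) = 5 + (7*(-1/6) - 8) = 5 + (-7/6 - 8) = 5 - 55/6 = -25/6 ≈ -4.1667)
w*E(h, R(k)) = -25/6*43 = -1075/6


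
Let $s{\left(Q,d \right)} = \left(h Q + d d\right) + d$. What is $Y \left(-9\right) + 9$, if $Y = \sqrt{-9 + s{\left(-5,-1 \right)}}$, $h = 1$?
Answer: $9 - 9 i \sqrt{14} \approx 9.0 - 33.675 i$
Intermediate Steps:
$s{\left(Q,d \right)} = Q + d + d^{2}$ ($s{\left(Q,d \right)} = \left(1 Q + d d\right) + d = \left(Q + d^{2}\right) + d = Q + d + d^{2}$)
$Y = i \sqrt{14}$ ($Y = \sqrt{-9 - \left(6 - 1\right)} = \sqrt{-9 - 5} = \sqrt{-14} = i \sqrt{14} \approx 3.7417 i$)
$Y \left(-9\right) + 9 = i \sqrt{14} \left(-9\right) + 9 = - 9 i \sqrt{14} + 9 = 9 - 9 i \sqrt{14}$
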